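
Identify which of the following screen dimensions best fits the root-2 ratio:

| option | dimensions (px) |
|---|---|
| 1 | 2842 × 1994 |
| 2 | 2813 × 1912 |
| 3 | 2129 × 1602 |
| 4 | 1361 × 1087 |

1

Ratios (long/short): 1 ≈ 1.425; 2 ≈ 1.471; 3 ≈ 1.329; 4 ≈ 1.252.
root-2 ≈ 1.414; option 1 is nearest (Δ 0.011).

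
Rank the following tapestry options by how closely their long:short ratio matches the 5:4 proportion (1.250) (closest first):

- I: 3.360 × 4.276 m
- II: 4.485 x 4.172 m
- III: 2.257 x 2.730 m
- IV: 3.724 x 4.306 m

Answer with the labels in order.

I, III, IV, II

Ratios: I = 4.276 / 3.360 ≈ 1.273; II = 4.485 / 4.172 ≈ 1.075; III = 2.730 / 2.257 ≈ 1.210; IV = 4.306 / 3.724 ≈ 1.156.
|Δ from 1.250|: I 0.023; II 0.175; III 0.040; IV 0.094.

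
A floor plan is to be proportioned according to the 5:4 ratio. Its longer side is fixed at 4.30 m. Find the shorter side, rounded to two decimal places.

3.44 m

5:4 = 1.25000.
Shorter side = 4.30 ÷ 1.25000 ≈ 3.4400 → 3.44 m.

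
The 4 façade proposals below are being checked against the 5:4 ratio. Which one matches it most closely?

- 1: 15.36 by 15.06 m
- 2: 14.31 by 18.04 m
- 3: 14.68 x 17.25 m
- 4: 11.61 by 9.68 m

2

Target 5:4 ≈ 1.250.
1: 1.020 (Δ0.230)  2: 1.261 (Δ0.011)  3: 1.175 (Δ0.075)  4: 1.199 (Δ0.051)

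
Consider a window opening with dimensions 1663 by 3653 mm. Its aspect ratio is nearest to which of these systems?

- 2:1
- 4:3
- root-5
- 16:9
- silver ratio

3653/1663 ≈ 2.197. Nearest candidates are root-5 (2.236, off by 0.039) and 2:1 (2.000, off by 0.197).

root-5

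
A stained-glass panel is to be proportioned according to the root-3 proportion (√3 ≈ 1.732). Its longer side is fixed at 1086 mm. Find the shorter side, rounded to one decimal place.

627.0 mm

root-3 ≈ 1.73205.
Shorter side = 1086 ÷ 1.73205 ≈ 627.003 → 627.0 mm.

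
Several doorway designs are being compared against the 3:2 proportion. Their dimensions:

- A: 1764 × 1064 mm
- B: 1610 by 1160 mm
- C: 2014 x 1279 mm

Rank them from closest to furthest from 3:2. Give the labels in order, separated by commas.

C, B, A

A: 1764/1064 ≈ 1.658 → |1.658 − 1.500| = 0.158
B: 1610/1160 ≈ 1.388 → |1.388 − 1.500| = 0.112
C: 2014/1279 ≈ 1.575 → |1.575 − 1.500| = 0.075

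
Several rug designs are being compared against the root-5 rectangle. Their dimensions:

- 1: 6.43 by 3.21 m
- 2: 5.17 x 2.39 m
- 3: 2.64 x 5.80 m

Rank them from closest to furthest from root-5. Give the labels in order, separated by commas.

3, 2, 1

1: 6.43/3.21 ≈ 2.003 → |2.003 − 2.236| = 0.233
2: 5.17/2.39 ≈ 2.163 → |2.163 − 2.236| = 0.073
3: 5.80/2.64 ≈ 2.197 → |2.197 − 2.236| = 0.039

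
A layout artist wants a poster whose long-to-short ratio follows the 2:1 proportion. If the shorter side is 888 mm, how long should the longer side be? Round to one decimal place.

2:1 = 2.00000.
Longer side = 888 × 2.00000 ≈ 1776.000 → 1776.0 mm.

1776.0 mm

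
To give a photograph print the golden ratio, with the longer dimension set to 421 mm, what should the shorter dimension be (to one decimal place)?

golden ratio ≈ 1.61803.
Shorter side = 421 ÷ 1.61803 ≈ 260.193 → 260.2 mm.

260.2 mm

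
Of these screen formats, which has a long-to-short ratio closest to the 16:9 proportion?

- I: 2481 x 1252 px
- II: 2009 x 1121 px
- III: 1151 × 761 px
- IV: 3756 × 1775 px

II

Target 16:9 ≈ 1.778.
I: 1.982 (Δ0.204)  II: 1.792 (Δ0.014)  III: 1.512 (Δ0.266)  IV: 2.116 (Δ0.338)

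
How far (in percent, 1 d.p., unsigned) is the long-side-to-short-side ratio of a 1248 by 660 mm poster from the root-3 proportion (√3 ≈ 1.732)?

Ratio = 1248 / 660 ≈ 1.8909.
Ideal root-3 ≈ 1.7321. |1.8909 − 1.7321| / 1.7321 ≈ 9.17% → 9.2%.

9.2%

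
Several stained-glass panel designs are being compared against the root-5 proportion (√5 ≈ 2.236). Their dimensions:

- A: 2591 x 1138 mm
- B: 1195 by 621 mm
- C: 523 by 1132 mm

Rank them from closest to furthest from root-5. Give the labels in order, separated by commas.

A, C, B

A: 2591/1138 ≈ 2.277 → |2.277 − 2.236| = 0.041
B: 1195/621 ≈ 1.924 → |1.924 − 2.236| = 0.312
C: 1132/523 ≈ 2.164 → |2.164 − 2.236| = 0.072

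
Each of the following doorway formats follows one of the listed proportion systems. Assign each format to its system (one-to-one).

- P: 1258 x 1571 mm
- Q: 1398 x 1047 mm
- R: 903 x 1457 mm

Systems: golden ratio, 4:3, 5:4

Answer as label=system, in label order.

P = 1571/1258 ≈ 1.249 → 5:4 (1.250)
Q = 1398/1047 ≈ 1.335 → 4:3 (1.333)
R = 1457/903 ≈ 1.614 → golden ratio (1.618)

P=5:4, Q=4:3, R=golden ratio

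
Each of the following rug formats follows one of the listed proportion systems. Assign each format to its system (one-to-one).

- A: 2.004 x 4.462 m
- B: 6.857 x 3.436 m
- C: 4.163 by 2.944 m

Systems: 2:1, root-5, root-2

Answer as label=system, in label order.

Ratios: A ≈ 2.227; B ≈ 1.996; C ≈ 1.414.
Targets: 2:1 ≈ 2.000; root-5 ≈ 2.236; root-2 ≈ 1.414.

A=root-5, B=2:1, C=root-2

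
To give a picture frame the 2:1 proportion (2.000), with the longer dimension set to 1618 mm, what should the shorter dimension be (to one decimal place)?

809.0 mm

2:1 = 2.00000.
Shorter side = 1618 ÷ 2.00000 ≈ 809.000 → 809.0 mm.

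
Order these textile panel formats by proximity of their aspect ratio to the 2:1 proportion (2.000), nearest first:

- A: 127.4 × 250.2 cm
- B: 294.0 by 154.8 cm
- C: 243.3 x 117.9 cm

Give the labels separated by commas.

Ratios: A = 250.2 / 127.4 ≈ 1.964; B = 294.0 / 154.8 ≈ 1.899; C = 243.3 / 117.9 ≈ 2.064.
|Δ from 2.000|: A 0.036; B 0.101; C 0.064.

A, C, B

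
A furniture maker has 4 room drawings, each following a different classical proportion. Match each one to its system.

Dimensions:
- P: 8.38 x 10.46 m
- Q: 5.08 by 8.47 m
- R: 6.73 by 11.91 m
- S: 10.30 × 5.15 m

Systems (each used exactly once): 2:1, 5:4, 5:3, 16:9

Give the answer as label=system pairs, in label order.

P = 10.46/8.38 ≈ 1.248 → 5:4 (1.250)
Q = 8.47/5.08 ≈ 1.667 → 5:3 (1.667)
R = 11.91/6.73 ≈ 1.770 → 16:9 (1.778)
S = 10.30/5.15 ≈ 2.000 → 2:1 (2.000)

P=5:4, Q=5:3, R=16:9, S=2:1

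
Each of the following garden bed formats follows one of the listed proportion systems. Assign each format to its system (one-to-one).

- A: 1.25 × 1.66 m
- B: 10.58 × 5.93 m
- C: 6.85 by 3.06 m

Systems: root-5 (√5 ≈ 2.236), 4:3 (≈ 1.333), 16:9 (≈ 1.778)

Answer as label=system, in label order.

A=4:3, B=16:9, C=root-5

Ratios: A ≈ 1.328; B ≈ 1.784; C ≈ 2.239.
Targets: root-5 ≈ 2.236; 4:3 ≈ 1.333; 16:9 ≈ 1.778.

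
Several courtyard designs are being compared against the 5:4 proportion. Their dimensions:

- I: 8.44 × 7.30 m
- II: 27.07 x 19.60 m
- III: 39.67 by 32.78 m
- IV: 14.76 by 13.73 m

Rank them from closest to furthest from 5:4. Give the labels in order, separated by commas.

III, I, II, IV

I: 8.44/7.30 ≈ 1.156 → |1.156 − 1.250| = 0.094
II: 27.07/19.60 ≈ 1.381 → |1.381 − 1.250| = 0.131
III: 39.67/32.78 ≈ 1.210 → |1.210 − 1.250| = 0.040
IV: 14.76/13.73 ≈ 1.075 → |1.075 − 1.250| = 0.175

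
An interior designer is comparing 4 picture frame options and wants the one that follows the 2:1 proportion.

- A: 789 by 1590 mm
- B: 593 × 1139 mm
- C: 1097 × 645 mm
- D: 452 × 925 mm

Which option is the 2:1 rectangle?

Ratios (long/short): A ≈ 2.015; B ≈ 1.921; C ≈ 1.701; D ≈ 2.046.
2:1 ≈ 2.000; option A is nearest (Δ 0.015).

A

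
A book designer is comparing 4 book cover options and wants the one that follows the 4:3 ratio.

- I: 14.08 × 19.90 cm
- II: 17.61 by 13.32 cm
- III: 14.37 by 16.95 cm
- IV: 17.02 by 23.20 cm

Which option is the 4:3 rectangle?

II

Ratios (long/short): I ≈ 1.413; II ≈ 1.322; III ≈ 1.180; IV ≈ 1.363.
4:3 ≈ 1.333; option II is nearest (Δ 0.011).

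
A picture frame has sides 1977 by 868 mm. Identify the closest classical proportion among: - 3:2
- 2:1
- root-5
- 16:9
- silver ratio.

root-5

1977/868 ≈ 2.278. Nearest candidates are root-5 (2.236, off by 0.042) and silver ratio (2.414, off by 0.136).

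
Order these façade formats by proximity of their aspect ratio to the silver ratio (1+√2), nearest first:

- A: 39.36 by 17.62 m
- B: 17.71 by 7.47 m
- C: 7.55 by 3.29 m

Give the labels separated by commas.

B, C, A

Ratios: A = 39.36 / 17.62 ≈ 2.234; B = 17.71 / 7.47 ≈ 2.371; C = 7.55 / 3.29 ≈ 2.295.
|Δ from 2.414|: A 0.180; B 0.043; C 0.119.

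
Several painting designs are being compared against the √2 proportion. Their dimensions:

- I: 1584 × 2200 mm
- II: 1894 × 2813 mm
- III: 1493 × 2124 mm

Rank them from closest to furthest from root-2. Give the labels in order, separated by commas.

Ratios: I = 2200 / 1584 ≈ 1.389; II = 2813 / 1894 ≈ 1.485; III = 2124 / 1493 ≈ 1.423.
|Δ from 1.414|: I 0.025; II 0.071; III 0.009.

III, I, II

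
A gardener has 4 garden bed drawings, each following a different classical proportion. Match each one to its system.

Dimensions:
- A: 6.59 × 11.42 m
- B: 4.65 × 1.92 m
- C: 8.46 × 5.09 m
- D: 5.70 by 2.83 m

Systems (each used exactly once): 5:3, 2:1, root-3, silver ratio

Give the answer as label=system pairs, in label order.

A=root-3, B=silver ratio, C=5:3, D=2:1

A = 11.42/6.59 ≈ 1.733 → root-3 (1.732)
B = 4.65/1.92 ≈ 2.422 → silver ratio (2.414)
C = 8.46/5.09 ≈ 1.662 → 5:3 (1.667)
D = 5.70/2.83 ≈ 2.014 → 2:1 (2.000)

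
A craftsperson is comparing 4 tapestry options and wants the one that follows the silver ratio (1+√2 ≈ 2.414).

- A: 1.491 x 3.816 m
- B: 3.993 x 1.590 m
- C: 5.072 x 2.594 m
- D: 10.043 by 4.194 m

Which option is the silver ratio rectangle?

D

Ratios (long/short): A ≈ 2.559; B ≈ 2.511; C ≈ 1.955; D ≈ 2.395.
silver ratio ≈ 2.414; option D is nearest (Δ 0.019).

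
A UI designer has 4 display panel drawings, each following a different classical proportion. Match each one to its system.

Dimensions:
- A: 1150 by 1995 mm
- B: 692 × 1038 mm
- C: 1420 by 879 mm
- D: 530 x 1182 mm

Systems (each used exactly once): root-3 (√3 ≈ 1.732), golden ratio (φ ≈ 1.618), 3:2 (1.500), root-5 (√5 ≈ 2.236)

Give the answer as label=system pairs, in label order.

A = 1995/1150 ≈ 1.735 → root-3 (1.732)
B = 1038/692 ≈ 1.500 → 3:2 (1.500)
C = 1420/879 ≈ 1.615 → golden ratio (1.618)
D = 1182/530 ≈ 2.230 → root-5 (2.236)

A=root-3, B=3:2, C=golden ratio, D=root-5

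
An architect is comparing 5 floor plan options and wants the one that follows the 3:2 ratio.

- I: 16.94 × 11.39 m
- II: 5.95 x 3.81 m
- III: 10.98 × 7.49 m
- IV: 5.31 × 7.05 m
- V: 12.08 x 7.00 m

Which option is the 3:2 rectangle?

I

Target 3:2 ≈ 1.500.
I: 1.487 (Δ0.013)  II: 1.562 (Δ0.062)  III: 1.466 (Δ0.034)  IV: 1.328 (Δ0.172)  V: 1.726 (Δ0.226)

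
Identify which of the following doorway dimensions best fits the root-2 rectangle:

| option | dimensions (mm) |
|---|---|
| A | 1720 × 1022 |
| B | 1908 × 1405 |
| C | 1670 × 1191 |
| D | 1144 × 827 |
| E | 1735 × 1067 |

C

Ratios (long/short): A ≈ 1.683; B ≈ 1.358; C ≈ 1.402; D ≈ 1.383; E ≈ 1.626.
root-2 ≈ 1.414; option C is nearest (Δ 0.012).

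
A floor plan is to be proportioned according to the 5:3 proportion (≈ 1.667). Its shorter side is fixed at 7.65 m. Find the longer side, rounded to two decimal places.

5:3 ≈ 1.66667.
Longer side = 7.65 × 1.66667 ≈ 12.7500 → 12.75 m.

12.75 m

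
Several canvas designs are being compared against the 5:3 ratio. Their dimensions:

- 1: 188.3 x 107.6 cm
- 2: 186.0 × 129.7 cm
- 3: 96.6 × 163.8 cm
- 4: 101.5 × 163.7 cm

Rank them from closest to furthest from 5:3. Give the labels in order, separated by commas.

3, 4, 1, 2

Ratios: 1 = 188.3 / 107.6 ≈ 1.750; 2 = 186.0 / 129.7 ≈ 1.434; 3 = 163.8 / 96.6 ≈ 1.696; 4 = 163.7 / 101.5 ≈ 1.613.
|Δ from 1.667|: 1 0.083; 2 0.233; 3 0.029; 4 0.054.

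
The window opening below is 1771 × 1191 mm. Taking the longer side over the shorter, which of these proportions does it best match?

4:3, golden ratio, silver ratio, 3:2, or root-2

3:2

Ratio = 1771 / 1191 ≈ 1.487.
Distances: 4:3 1.333 (Δ 0.154); golden ratio 1.618 (Δ 0.131); silver ratio 2.414 (Δ 0.927); 3:2 1.500 (Δ 0.013); root-2 1.414 (Δ 0.073).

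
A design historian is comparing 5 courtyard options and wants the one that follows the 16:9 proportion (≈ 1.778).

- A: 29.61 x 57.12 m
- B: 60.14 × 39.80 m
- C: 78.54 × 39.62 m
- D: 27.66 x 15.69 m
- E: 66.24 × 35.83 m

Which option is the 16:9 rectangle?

Target 16:9 ≈ 1.778.
A: 1.929 (Δ0.151)  B: 1.511 (Δ0.267)  C: 1.982 (Δ0.204)  D: 1.763 (Δ0.015)  E: 1.849 (Δ0.071)

D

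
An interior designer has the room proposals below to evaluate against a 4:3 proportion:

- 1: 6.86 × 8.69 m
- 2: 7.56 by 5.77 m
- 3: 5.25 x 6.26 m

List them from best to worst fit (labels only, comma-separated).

2, 1, 3

1: 8.69/6.86 ≈ 1.267 → |1.267 − 1.333| = 0.066
2: 7.56/5.77 ≈ 1.310 → |1.310 − 1.333| = 0.023
3: 6.26/5.25 ≈ 1.192 → |1.192 − 1.333| = 0.141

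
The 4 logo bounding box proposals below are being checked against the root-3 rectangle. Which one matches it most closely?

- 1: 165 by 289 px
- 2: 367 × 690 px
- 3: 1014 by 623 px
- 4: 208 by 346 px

1

Ratios (long/short): 1 ≈ 1.752; 2 ≈ 1.880; 3 ≈ 1.628; 4 ≈ 1.663.
root-3 ≈ 1.732; option 1 is nearest (Δ 0.020).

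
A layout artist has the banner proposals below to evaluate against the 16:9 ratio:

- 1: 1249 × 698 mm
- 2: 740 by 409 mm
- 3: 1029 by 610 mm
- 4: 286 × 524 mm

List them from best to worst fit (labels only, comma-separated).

1, 2, 4, 3

Ratios: 1 = 1249 / 698 ≈ 1.789; 2 = 740 / 409 ≈ 1.809; 3 = 1029 / 610 ≈ 1.687; 4 = 524 / 286 ≈ 1.832.
|Δ from 1.778|: 1 0.011; 2 0.031; 3 0.091; 4 0.054.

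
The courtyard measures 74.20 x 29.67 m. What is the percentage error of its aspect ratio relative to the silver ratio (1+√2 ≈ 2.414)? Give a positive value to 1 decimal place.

Ratio = 74.20 / 29.67 ≈ 2.5008.
Ideal silver ratio ≈ 2.4142. |2.5008 − 2.4142| / 2.4142 ≈ 3.59% → 3.6%.

3.6%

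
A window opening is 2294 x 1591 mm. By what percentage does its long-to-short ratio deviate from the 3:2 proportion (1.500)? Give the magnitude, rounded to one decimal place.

3.9%

Ratio = 2294 / 1591 ≈ 1.4419.
Ideal 3:2 = 1.5000. |1.4419 − 1.5000| / 1.5000 ≈ 3.87% → 3.9%.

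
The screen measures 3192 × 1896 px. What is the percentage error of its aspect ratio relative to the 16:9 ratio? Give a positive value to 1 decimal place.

5.3%

Ratio = 3192 / 1896 ≈ 1.6835.
Ideal 16:9 ≈ 1.7778. |1.6835 − 1.7778| / 1.7778 ≈ 5.30% → 5.3%.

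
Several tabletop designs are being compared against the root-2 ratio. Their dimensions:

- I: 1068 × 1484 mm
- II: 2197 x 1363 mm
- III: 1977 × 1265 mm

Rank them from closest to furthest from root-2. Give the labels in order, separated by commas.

Ratios: I = 1484 / 1068 ≈ 1.390; II = 2197 / 1363 ≈ 1.612; III = 1977 / 1265 ≈ 1.563.
|Δ from 1.414|: I 0.024; II 0.198; III 0.149.

I, III, II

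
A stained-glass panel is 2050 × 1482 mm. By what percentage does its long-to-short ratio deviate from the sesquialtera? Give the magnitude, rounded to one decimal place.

7.8%

Ratio = 2050 / 1482 ≈ 1.3833.
Ideal 3:2 = 1.5000. |1.3833 − 1.5000| / 1.5000 ≈ 7.78% → 7.8%.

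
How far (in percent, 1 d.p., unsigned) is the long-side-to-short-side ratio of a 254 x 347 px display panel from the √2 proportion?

Ratio = 347 / 254 ≈ 1.3661.
Ideal root-2 ≈ 1.4142. |1.3661 − 1.4142| / 1.4142 ≈ 3.40% → 3.4%.

3.4%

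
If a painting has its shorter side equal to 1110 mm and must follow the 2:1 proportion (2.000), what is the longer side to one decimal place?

2:1 = 2.00000.
Longer side = 1110 × 2.00000 ≈ 2220.000 → 2220.0 mm.

2220.0 mm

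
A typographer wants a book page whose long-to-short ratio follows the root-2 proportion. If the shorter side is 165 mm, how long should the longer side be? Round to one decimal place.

root-2 ≈ 1.41421.
Longer side = 165 × 1.41421 ≈ 233.345 → 233.3 mm.

233.3 mm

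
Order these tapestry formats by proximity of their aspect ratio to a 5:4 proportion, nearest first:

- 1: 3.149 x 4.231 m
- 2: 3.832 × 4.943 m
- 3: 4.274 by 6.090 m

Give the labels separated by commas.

Ratios: 1 = 4.231 / 3.149 ≈ 1.344; 2 = 4.943 / 3.832 ≈ 1.290; 3 = 6.090 / 4.274 ≈ 1.425.
|Δ from 1.250|: 1 0.094; 2 0.040; 3 0.175.

2, 1, 3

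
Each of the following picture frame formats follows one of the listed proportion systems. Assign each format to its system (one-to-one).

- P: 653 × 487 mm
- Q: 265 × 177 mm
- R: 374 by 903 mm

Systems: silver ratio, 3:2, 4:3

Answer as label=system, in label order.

P=4:3, Q=3:2, R=silver ratio

Ratios: P ≈ 1.341; Q ≈ 1.497; R ≈ 2.414.
Targets: silver ratio ≈ 2.414; 3:2 ≈ 1.500; 4:3 ≈ 1.333.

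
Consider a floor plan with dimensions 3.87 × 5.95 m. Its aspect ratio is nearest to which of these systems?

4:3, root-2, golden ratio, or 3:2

3:2

5.95/3.87 ≈ 1.537. Nearest candidates are 3:2 (1.500, off by 0.037) and golden ratio (1.618, off by 0.081).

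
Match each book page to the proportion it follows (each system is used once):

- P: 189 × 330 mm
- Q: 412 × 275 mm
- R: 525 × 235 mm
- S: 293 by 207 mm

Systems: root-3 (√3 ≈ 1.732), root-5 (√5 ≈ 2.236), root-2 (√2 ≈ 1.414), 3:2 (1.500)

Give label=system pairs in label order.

P=root-3, Q=3:2, R=root-5, S=root-2

Ratios: P ≈ 1.746; Q ≈ 1.498; R ≈ 2.234; S ≈ 1.415.
Targets: root-3 ≈ 1.732; root-5 ≈ 2.236; root-2 ≈ 1.414; 3:2 ≈ 1.500.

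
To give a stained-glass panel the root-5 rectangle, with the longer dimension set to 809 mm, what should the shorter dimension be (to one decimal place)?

361.8 mm

root-5 ≈ 2.23607.
Shorter side = 809 ÷ 2.23607 ≈ 361.795 → 361.8 mm.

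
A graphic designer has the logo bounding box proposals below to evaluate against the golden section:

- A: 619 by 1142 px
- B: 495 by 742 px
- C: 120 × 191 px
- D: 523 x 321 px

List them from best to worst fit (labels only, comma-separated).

Ratios: A = 1142 / 619 ≈ 1.845; B = 742 / 495 ≈ 1.499; C = 191 / 120 ≈ 1.592; D = 523 / 321 ≈ 1.629.
|Δ from 1.618|: A 0.227; B 0.119; C 0.026; D 0.011.

D, C, B, A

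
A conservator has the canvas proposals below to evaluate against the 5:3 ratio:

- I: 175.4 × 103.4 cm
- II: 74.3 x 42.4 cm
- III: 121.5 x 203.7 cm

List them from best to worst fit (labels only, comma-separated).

III, I, II

Ratios: I = 175.4 / 103.4 ≈ 1.696; II = 74.3 / 42.4 ≈ 1.752; III = 203.7 / 121.5 ≈ 1.677.
|Δ from 1.667|: I 0.029; II 0.085; III 0.010.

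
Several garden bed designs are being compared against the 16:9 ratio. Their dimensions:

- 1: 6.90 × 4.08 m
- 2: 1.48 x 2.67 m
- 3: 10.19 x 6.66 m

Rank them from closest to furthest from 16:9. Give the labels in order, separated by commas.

1: 6.90/4.08 ≈ 1.691 → |1.691 − 1.778| = 0.087
2: 2.67/1.48 ≈ 1.804 → |1.804 − 1.778| = 0.026
3: 10.19/6.66 ≈ 1.530 → |1.530 − 1.778| = 0.248

2, 1, 3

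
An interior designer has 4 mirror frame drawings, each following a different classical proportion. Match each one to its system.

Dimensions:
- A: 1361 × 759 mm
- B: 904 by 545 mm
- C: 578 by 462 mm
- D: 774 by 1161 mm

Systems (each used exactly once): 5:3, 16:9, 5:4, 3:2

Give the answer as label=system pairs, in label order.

A=16:9, B=5:3, C=5:4, D=3:2

Ratios: A ≈ 1.793; B ≈ 1.659; C ≈ 1.251; D ≈ 1.500.
Targets: 5:3 ≈ 1.667; 16:9 ≈ 1.778; 5:4 ≈ 1.250; 3:2 ≈ 1.500.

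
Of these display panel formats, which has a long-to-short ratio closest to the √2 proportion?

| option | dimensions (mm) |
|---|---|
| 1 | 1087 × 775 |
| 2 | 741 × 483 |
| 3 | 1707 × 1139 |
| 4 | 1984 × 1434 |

1

Target root-2 ≈ 1.414.
1: 1.403 (Δ0.011)  2: 1.534 (Δ0.120)  3: 1.499 (Δ0.085)  4: 1.384 (Δ0.030)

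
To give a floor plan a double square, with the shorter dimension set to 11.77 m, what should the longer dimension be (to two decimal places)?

23.54 m

2:1 = 2.00000.
Longer side = 11.77 × 2.00000 ≈ 23.5400 → 23.54 m.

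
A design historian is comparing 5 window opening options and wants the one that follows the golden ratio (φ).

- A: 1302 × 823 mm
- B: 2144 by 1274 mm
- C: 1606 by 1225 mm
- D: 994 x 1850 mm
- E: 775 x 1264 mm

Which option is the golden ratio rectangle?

Ratios (long/short): A ≈ 1.582; B ≈ 1.683; C ≈ 1.311; D ≈ 1.861; E ≈ 1.631.
golden ratio ≈ 1.618; option E is nearest (Δ 0.013).

E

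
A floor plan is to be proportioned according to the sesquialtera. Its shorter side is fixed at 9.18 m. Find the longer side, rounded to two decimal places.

3:2 = 1.50000.
Longer side = 9.18 × 1.50000 ≈ 13.7700 → 13.77 m.

13.77 m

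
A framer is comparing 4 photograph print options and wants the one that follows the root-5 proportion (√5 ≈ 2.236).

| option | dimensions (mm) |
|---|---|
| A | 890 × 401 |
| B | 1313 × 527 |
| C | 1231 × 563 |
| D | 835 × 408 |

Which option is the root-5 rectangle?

A

Ratios (long/short): A ≈ 2.219; B ≈ 2.491; C ≈ 2.187; D ≈ 2.047.
root-5 ≈ 2.236; option A is nearest (Δ 0.017).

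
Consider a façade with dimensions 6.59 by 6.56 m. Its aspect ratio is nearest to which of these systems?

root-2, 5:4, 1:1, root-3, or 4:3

Ratio = 6.59 / 6.56 ≈ 1.005.
Distances: root-2 1.414 (Δ 0.409); 5:4 1.250 (Δ 0.245); 1:1 1.000 (Δ 0.005); root-3 1.732 (Δ 0.727); 4:3 1.333 (Δ 0.328).

1:1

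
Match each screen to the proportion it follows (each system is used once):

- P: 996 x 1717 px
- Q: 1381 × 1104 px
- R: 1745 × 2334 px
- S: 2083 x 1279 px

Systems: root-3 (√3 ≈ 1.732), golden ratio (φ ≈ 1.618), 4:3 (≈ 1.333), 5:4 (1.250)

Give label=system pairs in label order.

P=root-3, Q=5:4, R=4:3, S=golden ratio

P = 1717/996 ≈ 1.724 → root-3 (1.732)
Q = 1381/1104 ≈ 1.251 → 5:4 (1.250)
R = 2334/1745 ≈ 1.338 → 4:3 (1.333)
S = 2083/1279 ≈ 1.629 → golden ratio (1.618)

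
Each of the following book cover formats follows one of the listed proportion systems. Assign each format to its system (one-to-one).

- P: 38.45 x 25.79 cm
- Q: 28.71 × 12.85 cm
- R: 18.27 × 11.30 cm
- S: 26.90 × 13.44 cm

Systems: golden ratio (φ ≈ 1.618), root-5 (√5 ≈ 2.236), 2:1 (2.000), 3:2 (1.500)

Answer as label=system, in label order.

P=3:2, Q=root-5, R=golden ratio, S=2:1

Ratios: P ≈ 1.491; Q ≈ 2.234; R ≈ 1.617; S ≈ 2.001.
Targets: golden ratio ≈ 1.618; root-5 ≈ 2.236; 2:1 ≈ 2.000; 3:2 ≈ 1.500.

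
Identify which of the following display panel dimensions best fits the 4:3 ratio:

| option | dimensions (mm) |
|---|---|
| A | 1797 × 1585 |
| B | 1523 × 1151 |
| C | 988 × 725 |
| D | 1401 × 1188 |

Ratios (long/short): A ≈ 1.134; B ≈ 1.323; C ≈ 1.363; D ≈ 1.179.
4:3 ≈ 1.333; option B is nearest (Δ 0.010).

B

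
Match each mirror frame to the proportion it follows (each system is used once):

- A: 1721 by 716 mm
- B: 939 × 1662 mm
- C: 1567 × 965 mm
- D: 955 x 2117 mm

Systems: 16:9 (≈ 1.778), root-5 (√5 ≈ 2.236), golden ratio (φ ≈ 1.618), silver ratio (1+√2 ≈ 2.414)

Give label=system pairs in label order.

A = 1721/716 ≈ 2.404 → silver ratio (2.414)
B = 1662/939 ≈ 1.770 → 16:9 (1.778)
C = 1567/965 ≈ 1.624 → golden ratio (1.618)
D = 2117/955 ≈ 2.217 → root-5 (2.236)

A=silver ratio, B=16:9, C=golden ratio, D=root-5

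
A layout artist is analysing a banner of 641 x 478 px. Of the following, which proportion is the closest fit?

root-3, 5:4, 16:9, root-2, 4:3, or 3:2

641/478 ≈ 1.341. Nearest candidates are 4:3 (1.333, off by 0.008) and root-2 (1.414, off by 0.073).

4:3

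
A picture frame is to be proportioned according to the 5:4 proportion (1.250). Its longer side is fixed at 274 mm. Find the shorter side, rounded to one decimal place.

219.2 mm

5:4 = 1.25000.
Shorter side = 274 ÷ 1.25000 ≈ 219.200 → 219.2 mm.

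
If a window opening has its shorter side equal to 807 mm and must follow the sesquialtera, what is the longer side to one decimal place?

3:2 = 1.50000.
Longer side = 807 × 1.50000 ≈ 1210.500 → 1210.5 mm.

1210.5 mm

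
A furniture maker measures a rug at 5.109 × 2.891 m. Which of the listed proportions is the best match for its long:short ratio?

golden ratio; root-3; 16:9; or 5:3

16:9

Ratio = 5.109 / 2.891 ≈ 1.767.
Distances: golden ratio 1.618 (Δ 0.149); root-3 1.732 (Δ 0.035); 16:9 1.778 (Δ 0.011); 5:3 1.667 (Δ 0.100).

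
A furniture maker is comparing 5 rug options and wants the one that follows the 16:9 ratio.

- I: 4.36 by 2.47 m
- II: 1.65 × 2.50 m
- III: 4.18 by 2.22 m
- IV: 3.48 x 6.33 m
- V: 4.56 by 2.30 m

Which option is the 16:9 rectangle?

Target 16:9 ≈ 1.778.
I: 1.765 (Δ0.013)  II: 1.515 (Δ0.263)  III: 1.883 (Δ0.105)  IV: 1.819 (Δ0.041)  V: 1.983 (Δ0.205)

I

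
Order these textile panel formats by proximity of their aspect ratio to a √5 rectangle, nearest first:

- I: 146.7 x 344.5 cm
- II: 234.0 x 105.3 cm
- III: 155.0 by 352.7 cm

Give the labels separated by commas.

I: 344.5/146.7 ≈ 2.348 → |2.348 − 2.236| = 0.112
II: 234.0/105.3 ≈ 2.222 → |2.222 − 2.236| = 0.014
III: 352.7/155.0 ≈ 2.275 → |2.275 − 2.236| = 0.039

II, III, I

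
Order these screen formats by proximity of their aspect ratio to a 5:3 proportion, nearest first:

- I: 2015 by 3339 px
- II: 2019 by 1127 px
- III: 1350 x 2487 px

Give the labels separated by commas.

Ratios: I = 3339 / 2015 ≈ 1.657; II = 2019 / 1127 ≈ 1.791; III = 2487 / 1350 ≈ 1.842.
|Δ from 1.667|: I 0.010; II 0.124; III 0.175.

I, II, III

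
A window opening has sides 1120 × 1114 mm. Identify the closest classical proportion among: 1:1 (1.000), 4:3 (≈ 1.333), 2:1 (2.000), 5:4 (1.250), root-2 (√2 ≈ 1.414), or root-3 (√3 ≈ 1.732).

1:1

Ratio = 1120 / 1114 ≈ 1.005.
Distances: 1:1 1.000 (Δ 0.005); 4:3 1.333 (Δ 0.328); 2:1 2.000 (Δ 0.995); 5:4 1.250 (Δ 0.245); root-2 1.414 (Δ 0.409); root-3 1.732 (Δ 0.727).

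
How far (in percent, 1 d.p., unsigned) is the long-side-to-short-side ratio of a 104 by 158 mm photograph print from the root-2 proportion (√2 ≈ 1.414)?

7.4%

Ratio = 158 / 104 ≈ 1.5192.
Ideal root-2 ≈ 1.4142. |1.5192 − 1.4142| / 1.4142 ≈ 7.42% → 7.4%.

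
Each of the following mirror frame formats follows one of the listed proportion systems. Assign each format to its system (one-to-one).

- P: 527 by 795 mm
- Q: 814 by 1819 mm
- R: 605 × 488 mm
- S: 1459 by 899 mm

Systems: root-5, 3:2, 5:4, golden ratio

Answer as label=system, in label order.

P=3:2, Q=root-5, R=5:4, S=golden ratio

P = 795/527 ≈ 1.509 → 3:2 (1.500)
Q = 1819/814 ≈ 2.235 → root-5 (2.236)
R = 605/488 ≈ 1.240 → 5:4 (1.250)
S = 1459/899 ≈ 1.623 → golden ratio (1.618)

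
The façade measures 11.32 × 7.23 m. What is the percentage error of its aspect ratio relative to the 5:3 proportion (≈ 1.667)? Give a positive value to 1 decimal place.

Ratio = 11.32 / 7.23 ≈ 1.5657.
Ideal 5:3 ≈ 1.6667. |1.5657 − 1.6667| / 1.6667 ≈ 6.06% → 6.1%.

6.1%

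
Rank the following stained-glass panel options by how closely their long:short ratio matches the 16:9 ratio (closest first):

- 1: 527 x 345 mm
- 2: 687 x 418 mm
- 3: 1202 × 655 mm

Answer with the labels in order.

3, 2, 1

1: 527/345 ≈ 1.528 → |1.528 − 1.778| = 0.250
2: 687/418 ≈ 1.644 → |1.644 − 1.778| = 0.134
3: 1202/655 ≈ 1.835 → |1.835 − 1.778| = 0.057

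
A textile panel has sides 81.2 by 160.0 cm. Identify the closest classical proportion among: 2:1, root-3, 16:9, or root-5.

Ratio = 160.0 / 81.2 ≈ 1.970.
Distances: 2:1 2.000 (Δ 0.030); root-3 1.732 (Δ 0.238); 16:9 1.778 (Δ 0.192); root-5 2.236 (Δ 0.266).

2:1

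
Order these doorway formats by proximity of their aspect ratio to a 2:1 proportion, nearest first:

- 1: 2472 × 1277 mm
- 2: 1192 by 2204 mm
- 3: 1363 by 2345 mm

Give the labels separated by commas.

1, 2, 3

Ratios: 1 = 2472 / 1277 ≈ 1.936; 2 = 2204 / 1192 ≈ 1.849; 3 = 2345 / 1363 ≈ 1.720.
|Δ from 2.000|: 1 0.064; 2 0.151; 3 0.280.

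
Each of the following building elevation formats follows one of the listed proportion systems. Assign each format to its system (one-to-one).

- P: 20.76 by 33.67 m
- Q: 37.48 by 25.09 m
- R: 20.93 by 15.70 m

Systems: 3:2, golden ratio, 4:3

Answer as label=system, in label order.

P = 33.67/20.76 ≈ 1.622 → golden ratio (1.618)
Q = 37.48/25.09 ≈ 1.494 → 3:2 (1.500)
R = 20.93/15.70 ≈ 1.333 → 4:3 (1.333)

P=golden ratio, Q=3:2, R=4:3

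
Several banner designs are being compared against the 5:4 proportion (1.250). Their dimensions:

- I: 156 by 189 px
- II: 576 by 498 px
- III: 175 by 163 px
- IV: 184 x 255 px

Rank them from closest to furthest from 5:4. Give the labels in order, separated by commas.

Ratios: I = 189 / 156 ≈ 1.212; II = 576 / 498 ≈ 1.157; III = 175 / 163 ≈ 1.074; IV = 255 / 184 ≈ 1.386.
|Δ from 1.250|: I 0.038; II 0.093; III 0.176; IV 0.136.

I, II, IV, III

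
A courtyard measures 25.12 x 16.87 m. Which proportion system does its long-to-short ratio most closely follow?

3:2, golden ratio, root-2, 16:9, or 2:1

Ratio = 25.12 / 16.87 ≈ 1.489.
Distances: 3:2 1.500 (Δ 0.011); golden ratio 1.618 (Δ 0.129); root-2 1.414 (Δ 0.075); 16:9 1.778 (Δ 0.289); 2:1 2.000 (Δ 0.511).

3:2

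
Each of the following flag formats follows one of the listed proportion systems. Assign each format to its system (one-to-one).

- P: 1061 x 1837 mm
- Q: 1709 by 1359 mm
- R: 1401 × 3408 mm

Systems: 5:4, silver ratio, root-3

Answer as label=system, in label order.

P=root-3, Q=5:4, R=silver ratio

Ratios: P ≈ 1.731; Q ≈ 1.258; R ≈ 2.433.
Targets: 5:4 ≈ 1.250; silver ratio ≈ 2.414; root-3 ≈ 1.732.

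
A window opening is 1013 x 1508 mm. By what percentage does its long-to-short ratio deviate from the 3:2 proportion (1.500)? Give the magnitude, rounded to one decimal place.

0.8%

Ratio = 1508 / 1013 ≈ 1.4886.
Ideal 3:2 = 1.5000. |1.4886 − 1.5000| / 1.5000 ≈ 0.76% → 0.8%.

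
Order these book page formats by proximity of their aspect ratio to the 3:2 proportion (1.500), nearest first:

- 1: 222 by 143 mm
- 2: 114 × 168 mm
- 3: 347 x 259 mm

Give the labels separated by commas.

2, 1, 3

Ratios: 1 = 222 / 143 ≈ 1.552; 2 = 168 / 114 ≈ 1.474; 3 = 347 / 259 ≈ 1.340.
|Δ from 1.500|: 1 0.052; 2 0.026; 3 0.160.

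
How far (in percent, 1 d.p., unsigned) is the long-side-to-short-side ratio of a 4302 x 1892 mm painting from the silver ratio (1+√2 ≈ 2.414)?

5.8%

Ratio = 4302 / 1892 ≈ 2.2738.
Ideal silver ratio ≈ 2.4142. |2.2738 − 2.4142| / 2.4142 ≈ 5.82% → 5.8%.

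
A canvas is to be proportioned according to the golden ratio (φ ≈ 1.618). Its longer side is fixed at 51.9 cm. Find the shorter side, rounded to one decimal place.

32.1 cm

golden ratio ≈ 1.61803.
Shorter side = 51.9 ÷ 1.61803 ≈ 32.076 → 32.1 cm.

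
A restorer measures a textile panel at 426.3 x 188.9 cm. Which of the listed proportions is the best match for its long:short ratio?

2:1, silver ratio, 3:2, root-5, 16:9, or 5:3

426.3/188.9 ≈ 2.257. Nearest candidates are root-5 (2.236, off by 0.021) and silver ratio (2.414, off by 0.157).

root-5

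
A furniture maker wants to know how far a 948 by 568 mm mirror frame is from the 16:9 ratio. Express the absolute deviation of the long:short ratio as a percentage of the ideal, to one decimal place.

6.1%

Ratio = 948 / 568 ≈ 1.6690.
Ideal 16:9 ≈ 1.7778. |1.6690 − 1.7778| / 1.7778 ≈ 6.12% → 6.1%.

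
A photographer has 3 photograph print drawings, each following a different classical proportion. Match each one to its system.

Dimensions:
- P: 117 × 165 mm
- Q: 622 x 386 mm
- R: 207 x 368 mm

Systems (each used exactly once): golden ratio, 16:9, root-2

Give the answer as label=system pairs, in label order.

P=root-2, Q=golden ratio, R=16:9

P = 165/117 ≈ 1.410 → root-2 (1.414)
Q = 622/386 ≈ 1.611 → golden ratio (1.618)
R = 368/207 ≈ 1.778 → 16:9 (1.778)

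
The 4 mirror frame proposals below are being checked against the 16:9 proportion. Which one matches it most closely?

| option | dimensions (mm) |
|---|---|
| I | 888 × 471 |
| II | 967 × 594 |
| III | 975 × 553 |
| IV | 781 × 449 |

Ratios (long/short): I ≈ 1.885; II ≈ 1.628; III ≈ 1.763; IV ≈ 1.739.
16:9 ≈ 1.778; option III is nearest (Δ 0.015).

III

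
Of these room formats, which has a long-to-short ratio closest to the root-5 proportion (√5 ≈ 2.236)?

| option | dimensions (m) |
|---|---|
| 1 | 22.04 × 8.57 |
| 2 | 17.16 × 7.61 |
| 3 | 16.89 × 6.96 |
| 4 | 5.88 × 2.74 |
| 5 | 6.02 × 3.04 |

2

Target root-5 ≈ 2.236.
1: 2.572 (Δ0.336)  2: 2.255 (Δ0.019)  3: 2.427 (Δ0.191)  4: 2.146 (Δ0.090)  5: 1.980 (Δ0.256)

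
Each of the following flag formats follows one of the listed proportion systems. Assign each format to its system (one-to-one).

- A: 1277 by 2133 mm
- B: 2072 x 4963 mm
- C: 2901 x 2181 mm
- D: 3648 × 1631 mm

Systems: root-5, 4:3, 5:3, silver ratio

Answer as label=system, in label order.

Ratios: A ≈ 1.670; B ≈ 2.395; C ≈ 1.330; D ≈ 2.237.
Targets: root-5 ≈ 2.236; 4:3 ≈ 1.333; 5:3 ≈ 1.667; silver ratio ≈ 2.414.

A=5:3, B=silver ratio, C=4:3, D=root-5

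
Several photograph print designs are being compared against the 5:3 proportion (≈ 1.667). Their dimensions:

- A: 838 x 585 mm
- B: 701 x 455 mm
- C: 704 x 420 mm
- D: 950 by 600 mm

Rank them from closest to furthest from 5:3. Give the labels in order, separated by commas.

A: 838/585 ≈ 1.432 → |1.432 − 1.667| = 0.235
B: 701/455 ≈ 1.541 → |1.541 − 1.667| = 0.126
C: 704/420 ≈ 1.676 → |1.676 − 1.667| = 0.009
D: 950/600 ≈ 1.583 → |1.583 − 1.667| = 0.084

C, D, B, A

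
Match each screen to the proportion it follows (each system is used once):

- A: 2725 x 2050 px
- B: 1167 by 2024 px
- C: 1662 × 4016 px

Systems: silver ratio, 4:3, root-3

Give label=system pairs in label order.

Ratios: A ≈ 1.329; B ≈ 1.734; C ≈ 2.416.
Targets: silver ratio ≈ 2.414; 4:3 ≈ 1.333; root-3 ≈ 1.732.

A=4:3, B=root-3, C=silver ratio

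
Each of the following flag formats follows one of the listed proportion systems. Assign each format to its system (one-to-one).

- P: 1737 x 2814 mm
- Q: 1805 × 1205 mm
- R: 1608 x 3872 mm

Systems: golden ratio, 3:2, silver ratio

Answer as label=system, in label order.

P=golden ratio, Q=3:2, R=silver ratio

P = 2814/1737 ≈ 1.620 → golden ratio (1.618)
Q = 1805/1205 ≈ 1.498 → 3:2 (1.500)
R = 3872/1608 ≈ 2.408 → silver ratio (2.414)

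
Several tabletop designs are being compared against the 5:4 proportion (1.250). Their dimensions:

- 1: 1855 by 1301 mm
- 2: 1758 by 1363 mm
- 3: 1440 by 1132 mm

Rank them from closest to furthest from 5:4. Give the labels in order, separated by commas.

3, 2, 1

Ratios: 1 = 1855 / 1301 ≈ 1.426; 2 = 1758 / 1363 ≈ 1.290; 3 = 1440 / 1132 ≈ 1.272.
|Δ from 1.250|: 1 0.176; 2 0.040; 3 0.022.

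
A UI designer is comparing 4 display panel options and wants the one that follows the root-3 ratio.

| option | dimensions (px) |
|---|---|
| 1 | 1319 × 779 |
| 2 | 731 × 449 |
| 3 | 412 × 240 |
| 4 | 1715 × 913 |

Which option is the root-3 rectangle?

Target root-3 ≈ 1.732.
1: 1.693 (Δ0.039)  2: 1.628 (Δ0.104)  3: 1.717 (Δ0.015)  4: 1.878 (Δ0.146)

3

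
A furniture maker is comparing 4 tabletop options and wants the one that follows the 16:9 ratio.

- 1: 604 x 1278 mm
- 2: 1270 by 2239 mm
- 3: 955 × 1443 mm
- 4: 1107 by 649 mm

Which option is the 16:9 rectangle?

Ratios (long/short): 1 ≈ 2.116; 2 ≈ 1.763; 3 ≈ 1.511; 4 ≈ 1.706.
16:9 ≈ 1.778; option 2 is nearest (Δ 0.015).

2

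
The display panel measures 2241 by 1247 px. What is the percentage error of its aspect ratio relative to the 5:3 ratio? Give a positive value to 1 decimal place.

7.8%

Ratio = 2241 / 1247 ≈ 1.7971.
Ideal 5:3 ≈ 1.6667. |1.7971 − 1.6667| / 1.6667 ≈ 7.82% → 7.8%.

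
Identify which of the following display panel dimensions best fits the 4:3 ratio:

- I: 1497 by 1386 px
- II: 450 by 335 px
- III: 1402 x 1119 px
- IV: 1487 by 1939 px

II

Target 4:3 ≈ 1.333.
I: 1.080 (Δ0.253)  II: 1.343 (Δ0.010)  III: 1.253 (Δ0.080)  IV: 1.304 (Δ0.029)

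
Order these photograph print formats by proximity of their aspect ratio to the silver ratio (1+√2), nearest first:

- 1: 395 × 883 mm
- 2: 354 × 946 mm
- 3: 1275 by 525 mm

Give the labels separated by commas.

3, 1, 2

1: 883/395 ≈ 2.235 → |2.235 − 2.414| = 0.179
2: 946/354 ≈ 2.672 → |2.672 − 2.414| = 0.258
3: 1275/525 ≈ 2.429 → |2.429 − 2.414| = 0.015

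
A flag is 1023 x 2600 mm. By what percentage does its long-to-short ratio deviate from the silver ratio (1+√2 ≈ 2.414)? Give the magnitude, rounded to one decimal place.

5.3%

Ratio = 2600 / 1023 ≈ 2.5415.
Ideal silver ratio ≈ 2.4142. |2.5415 − 2.4142| / 2.4142 ≈ 5.27% → 5.3%.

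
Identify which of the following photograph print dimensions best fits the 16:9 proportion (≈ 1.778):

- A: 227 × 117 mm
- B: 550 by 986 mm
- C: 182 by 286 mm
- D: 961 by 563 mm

Ratios (long/short): A ≈ 1.940; B ≈ 1.793; C ≈ 1.571; D ≈ 1.707.
16:9 ≈ 1.778; option B is nearest (Δ 0.015).

B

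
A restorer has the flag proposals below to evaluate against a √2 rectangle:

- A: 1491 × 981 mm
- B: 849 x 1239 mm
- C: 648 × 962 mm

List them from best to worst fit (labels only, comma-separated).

Ratios: A = 1491 / 981 ≈ 1.520; B = 1239 / 849 ≈ 1.459; C = 962 / 648 ≈ 1.485.
|Δ from 1.414|: A 0.106; B 0.045; C 0.071.

B, C, A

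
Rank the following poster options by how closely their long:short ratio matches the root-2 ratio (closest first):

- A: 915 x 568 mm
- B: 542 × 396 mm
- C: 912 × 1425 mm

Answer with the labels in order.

A: 915/568 ≈ 1.611 → |1.611 − 1.414| = 0.197
B: 542/396 ≈ 1.369 → |1.369 − 1.414| = 0.045
C: 1425/912 ≈ 1.562 → |1.562 − 1.414| = 0.148

B, C, A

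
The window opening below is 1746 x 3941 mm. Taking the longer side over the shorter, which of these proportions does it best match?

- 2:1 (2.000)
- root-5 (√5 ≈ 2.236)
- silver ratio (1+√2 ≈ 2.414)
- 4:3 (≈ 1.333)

Ratio = 3941 / 1746 ≈ 2.257.
Distances: 2:1 2.000 (Δ 0.257); root-5 2.236 (Δ 0.021); silver ratio 2.414 (Δ 0.157); 4:3 1.333 (Δ 0.924).

root-5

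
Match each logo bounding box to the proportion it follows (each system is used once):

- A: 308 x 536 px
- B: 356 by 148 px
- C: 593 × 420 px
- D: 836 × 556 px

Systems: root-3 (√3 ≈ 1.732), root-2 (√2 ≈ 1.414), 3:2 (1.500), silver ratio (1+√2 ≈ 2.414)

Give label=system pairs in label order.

Ratios: A ≈ 1.740; B ≈ 2.405; C ≈ 1.412; D ≈ 1.504.
Targets: root-3 ≈ 1.732; root-2 ≈ 1.414; 3:2 ≈ 1.500; silver ratio ≈ 2.414.

A=root-3, B=silver ratio, C=root-2, D=3:2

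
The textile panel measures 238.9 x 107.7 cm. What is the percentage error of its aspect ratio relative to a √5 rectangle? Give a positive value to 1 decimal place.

Ratio = 238.9 / 107.7 ≈ 2.2182.
Ideal root-5 ≈ 2.2361. |2.2182 − 2.2361| / 2.2361 ≈ 0.80% → 0.8%.

0.8%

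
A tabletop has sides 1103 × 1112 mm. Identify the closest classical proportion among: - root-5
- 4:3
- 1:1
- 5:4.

1:1

Ratio = 1112 / 1103 ≈ 1.008.
Distances: root-5 2.236 (Δ 1.228); 4:3 1.333 (Δ 0.325); 1:1 1.000 (Δ 0.008); 5:4 1.250 (Δ 0.242).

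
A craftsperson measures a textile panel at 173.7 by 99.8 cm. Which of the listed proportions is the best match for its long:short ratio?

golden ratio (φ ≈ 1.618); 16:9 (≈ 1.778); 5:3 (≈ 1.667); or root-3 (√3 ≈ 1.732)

root-3

173.7/99.8 ≈ 1.740. Nearest candidates are root-3 (1.732, off by 0.008) and 16:9 (1.778, off by 0.038).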